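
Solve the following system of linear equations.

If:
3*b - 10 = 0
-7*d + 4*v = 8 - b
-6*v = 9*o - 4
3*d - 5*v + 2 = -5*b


Then:
b = 10/3
d = 154/69
o = -608/207
v = 350/69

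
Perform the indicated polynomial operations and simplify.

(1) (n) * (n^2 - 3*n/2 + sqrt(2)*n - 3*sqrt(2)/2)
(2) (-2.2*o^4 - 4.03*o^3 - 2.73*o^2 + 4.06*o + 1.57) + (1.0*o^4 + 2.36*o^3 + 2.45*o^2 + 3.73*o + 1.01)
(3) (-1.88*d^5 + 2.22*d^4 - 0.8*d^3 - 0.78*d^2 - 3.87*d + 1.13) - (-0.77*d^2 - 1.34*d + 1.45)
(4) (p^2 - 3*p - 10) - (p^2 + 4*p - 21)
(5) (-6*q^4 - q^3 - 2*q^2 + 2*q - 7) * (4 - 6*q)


(1) = n^3 - 3*n^2/2 + sqrt(2)*n^2 - 3*sqrt(2)*n/2
(2) = -1.2*o^4 - 1.67*o^3 - 0.28*o^2 + 7.79*o + 2.58
(3) = -1.88*d^5 + 2.22*d^4 - 0.8*d^3 - 0.01*d^2 - 2.53*d - 0.32
(4) = 11 - 7*p
(5) = 36*q^5 - 18*q^4 + 8*q^3 - 20*q^2 + 50*q - 28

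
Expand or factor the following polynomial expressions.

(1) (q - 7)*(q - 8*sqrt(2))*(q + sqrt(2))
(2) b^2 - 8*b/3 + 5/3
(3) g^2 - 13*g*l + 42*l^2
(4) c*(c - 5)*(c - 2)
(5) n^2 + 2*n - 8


(1) = q^3 - 7*sqrt(2)*q^2 - 7*q^2 - 16*q + 49*sqrt(2)*q + 112
(2) = (b - 5/3)*(b - 1)
(3) = (g - 7*l)*(g - 6*l)
(4) = c^3 - 7*c^2 + 10*c
(5) = (n - 2)*(n + 4)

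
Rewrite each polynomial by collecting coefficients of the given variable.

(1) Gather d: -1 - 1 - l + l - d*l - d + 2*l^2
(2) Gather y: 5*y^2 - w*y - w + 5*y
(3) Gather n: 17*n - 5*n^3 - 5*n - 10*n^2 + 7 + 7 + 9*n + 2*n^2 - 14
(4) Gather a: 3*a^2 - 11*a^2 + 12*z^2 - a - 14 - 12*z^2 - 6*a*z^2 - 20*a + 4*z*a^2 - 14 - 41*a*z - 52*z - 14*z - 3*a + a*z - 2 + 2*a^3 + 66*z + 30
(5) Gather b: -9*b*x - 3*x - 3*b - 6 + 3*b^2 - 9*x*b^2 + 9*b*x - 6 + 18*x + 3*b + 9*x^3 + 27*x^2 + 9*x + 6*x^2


(1) = d*(-l - 1) + 2*l^2 - 2
(2) = -w + 5*y^2 + y*(5 - w)
(3) = -5*n^3 - 8*n^2 + 21*n
(4) = 2*a^3 + a^2*(4*z - 8) + a*(-6*z^2 - 40*z - 24)
(5) = b^2*(3 - 9*x) + 9*x^3 + 33*x^2 + 24*x - 12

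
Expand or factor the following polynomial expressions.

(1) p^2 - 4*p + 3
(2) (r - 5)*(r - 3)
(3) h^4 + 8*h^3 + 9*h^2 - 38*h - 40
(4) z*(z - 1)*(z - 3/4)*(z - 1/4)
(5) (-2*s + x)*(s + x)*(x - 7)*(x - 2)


(1) = (p - 3)*(p - 1)
(2) = r^2 - 8*r + 15
(3) = (h - 2)*(h + 1)*(h + 4)*(h + 5)
(4) = z^4 - 2*z^3 + 19*z^2/16 - 3*z/16
(5) = -2*s^2*x^2 + 18*s^2*x - 28*s^2 - s*x^3 + 9*s*x^2 - 14*s*x + x^4 - 9*x^3 + 14*x^2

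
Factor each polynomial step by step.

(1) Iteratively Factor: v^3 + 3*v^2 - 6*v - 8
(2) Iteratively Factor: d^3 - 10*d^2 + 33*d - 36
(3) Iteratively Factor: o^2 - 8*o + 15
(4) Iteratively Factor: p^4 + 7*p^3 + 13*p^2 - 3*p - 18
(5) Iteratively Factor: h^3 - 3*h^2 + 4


(1) = (v - 2)*(v^2 + 5*v + 4) = (v - 2)*(v + 1)*(v + 4)
(2) = (d - 4)*(d^2 - 6*d + 9) = (d - 4)*(d - 3)*(d - 3)
(3) = (o - 3)*(o - 5)
(4) = (p + 3)*(p^3 + 4*p^2 + p - 6) = (p + 2)*(p + 3)*(p^2 + 2*p - 3) = (p - 1)*(p + 2)*(p + 3)*(p + 3)
(5) = (h - 2)*(h^2 - h - 2) = (h - 2)^2*(h + 1)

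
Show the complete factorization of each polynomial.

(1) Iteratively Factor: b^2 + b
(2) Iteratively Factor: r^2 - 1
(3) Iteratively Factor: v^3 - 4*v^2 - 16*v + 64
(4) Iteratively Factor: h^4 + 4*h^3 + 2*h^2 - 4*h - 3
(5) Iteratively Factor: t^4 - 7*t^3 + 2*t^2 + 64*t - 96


(1) = (b)*(b + 1)
(2) = (r - 1)*(r + 1)
(3) = (v - 4)*(v^2 - 16) = (v - 4)*(v + 4)*(v - 4)
(4) = (h - 1)*(h^3 + 5*h^2 + 7*h + 3) = (h - 1)*(h + 1)*(h^2 + 4*h + 3) = (h - 1)*(h + 1)*(h + 3)*(h + 1)
(5) = (t - 4)*(t^3 - 3*t^2 - 10*t + 24) = (t - 4)*(t - 2)*(t^2 - t - 12) = (t - 4)^2*(t - 2)*(t + 3)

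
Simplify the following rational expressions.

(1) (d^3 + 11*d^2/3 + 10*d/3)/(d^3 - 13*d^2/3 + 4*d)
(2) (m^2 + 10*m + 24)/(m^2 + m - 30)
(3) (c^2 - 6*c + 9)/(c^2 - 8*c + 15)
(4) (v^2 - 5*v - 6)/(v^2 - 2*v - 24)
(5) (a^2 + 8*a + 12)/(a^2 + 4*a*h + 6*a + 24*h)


(1) = (3*d^2 + 11*d + 10)/(3*d^2 - 13*d + 12)
(2) = (m + 4)/(m - 5)
(3) = (c - 3)/(c - 5)
(4) = (v + 1)/(v + 4)
(5) = (a + 2)/(a + 4*h)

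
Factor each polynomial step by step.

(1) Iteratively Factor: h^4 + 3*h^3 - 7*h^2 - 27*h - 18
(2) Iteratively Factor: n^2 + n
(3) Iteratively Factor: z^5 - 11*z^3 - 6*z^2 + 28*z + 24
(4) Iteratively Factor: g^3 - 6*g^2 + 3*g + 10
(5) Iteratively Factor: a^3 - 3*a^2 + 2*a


(1) = (h - 3)*(h^3 + 6*h^2 + 11*h + 6) = (h - 3)*(h + 2)*(h^2 + 4*h + 3) = (h - 3)*(h + 2)*(h + 3)*(h + 1)
(2) = (n)*(n + 1)
(3) = (z + 2)*(z^4 - 2*z^3 - 7*z^2 + 8*z + 12) = (z - 2)*(z + 2)*(z^3 - 7*z - 6) = (z - 3)*(z - 2)*(z + 2)*(z^2 + 3*z + 2) = (z - 3)*(z - 2)*(z + 1)*(z + 2)*(z + 2)
(4) = (g - 2)*(g^2 - 4*g - 5) = (g - 2)*(g + 1)*(g - 5)
(5) = (a - 2)*(a^2 - a) = (a - 2)*(a - 1)*(a)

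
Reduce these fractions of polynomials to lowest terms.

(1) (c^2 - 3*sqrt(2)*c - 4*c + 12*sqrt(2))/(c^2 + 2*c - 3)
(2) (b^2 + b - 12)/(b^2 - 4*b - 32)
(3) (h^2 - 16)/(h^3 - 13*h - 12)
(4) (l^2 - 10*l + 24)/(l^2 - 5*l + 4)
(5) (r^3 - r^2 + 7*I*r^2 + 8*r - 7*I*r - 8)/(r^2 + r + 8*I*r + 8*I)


(1) = (c^2 + c*(-3*sqrt(2) - 4) + 12*sqrt(2))/(c^2 + 2*c - 3)
(2) = (b - 3)/(b - 8)
(3) = (h + 4)/(h^2 + 4*h + 3)
(4) = (l - 6)/(l - 1)
(5) = (r^2 + r*(-1 - I) + I)/(r + 1)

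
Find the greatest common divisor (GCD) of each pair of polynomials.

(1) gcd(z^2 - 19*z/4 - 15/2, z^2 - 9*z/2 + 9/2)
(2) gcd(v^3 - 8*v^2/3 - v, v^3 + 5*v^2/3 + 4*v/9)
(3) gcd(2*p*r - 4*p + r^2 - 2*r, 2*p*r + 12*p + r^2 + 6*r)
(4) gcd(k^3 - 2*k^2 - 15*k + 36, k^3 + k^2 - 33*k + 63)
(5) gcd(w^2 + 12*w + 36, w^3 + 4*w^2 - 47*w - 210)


(1) = 1
(2) = v^2 + v/3
(3) = gcd((2*p + r)*(r - 2), (2*p + r)*(r + 6)) = 2*p + r
(4) = k^2 - 6*k + 9
(5) = w + 6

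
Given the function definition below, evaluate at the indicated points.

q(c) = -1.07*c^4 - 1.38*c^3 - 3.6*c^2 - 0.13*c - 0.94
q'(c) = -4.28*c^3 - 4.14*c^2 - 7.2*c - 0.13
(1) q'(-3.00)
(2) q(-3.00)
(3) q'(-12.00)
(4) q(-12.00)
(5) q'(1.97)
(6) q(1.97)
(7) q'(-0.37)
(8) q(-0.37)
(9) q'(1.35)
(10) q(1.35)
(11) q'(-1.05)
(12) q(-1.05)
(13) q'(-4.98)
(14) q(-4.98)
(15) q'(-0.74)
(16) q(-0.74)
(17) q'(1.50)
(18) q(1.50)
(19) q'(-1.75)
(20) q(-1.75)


(1) = 99.77
(2) = -82.36
(3) = 6885.95
(4) = -20320.66
(5) = -63.10
(6) = -41.83
(7) = 2.18
(8) = -1.33
(9) = -27.93
(10) = -14.63
(11) = 7.82
(12) = -4.48
(13) = 461.66
(14) = -577.25
(15) = 4.67
(16) = -2.58
(17) = -34.69
(18) = -19.31
(19) = 22.73
(20) = -14.38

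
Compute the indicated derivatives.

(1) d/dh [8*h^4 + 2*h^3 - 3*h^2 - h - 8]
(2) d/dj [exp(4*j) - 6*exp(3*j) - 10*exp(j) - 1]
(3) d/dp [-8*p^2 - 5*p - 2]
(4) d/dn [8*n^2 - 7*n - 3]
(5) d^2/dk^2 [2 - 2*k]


(1) = 32*h^3 + 6*h^2 - 6*h - 1
(2) = (4*exp(3*j) - 18*exp(2*j) - 10)*exp(j)
(3) = -16*p - 5
(4) = 16*n - 7
(5) = 0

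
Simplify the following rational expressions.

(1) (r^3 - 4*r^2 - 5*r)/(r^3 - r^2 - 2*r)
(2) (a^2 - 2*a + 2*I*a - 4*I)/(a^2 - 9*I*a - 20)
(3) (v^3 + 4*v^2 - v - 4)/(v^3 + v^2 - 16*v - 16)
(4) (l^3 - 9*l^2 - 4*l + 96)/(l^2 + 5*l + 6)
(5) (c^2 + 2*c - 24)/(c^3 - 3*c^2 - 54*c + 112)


(1) = (r - 5)/(r - 2)
(2) = (a^2 + a*(-2 + 2*I) - 4*I)/(a^2 - 9*I*a - 20)
(3) = (v - 1)/(v - 4)
(4) = (l^2 - 12*l + 32)/(l + 2)
(5) = (c^2 + 2*c - 24)/(c^3 - 3*c^2 - 54*c + 112)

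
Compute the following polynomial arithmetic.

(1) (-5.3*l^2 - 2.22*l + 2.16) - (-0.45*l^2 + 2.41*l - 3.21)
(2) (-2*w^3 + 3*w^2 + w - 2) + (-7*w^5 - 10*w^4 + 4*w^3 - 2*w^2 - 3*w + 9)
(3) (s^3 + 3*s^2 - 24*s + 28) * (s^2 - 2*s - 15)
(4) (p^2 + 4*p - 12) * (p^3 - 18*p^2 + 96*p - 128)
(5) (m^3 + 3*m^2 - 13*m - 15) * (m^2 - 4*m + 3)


(1) = -4.85*l^2 - 4.63*l + 5.37
(2) = -7*w^5 - 10*w^4 + 2*w^3 + w^2 - 2*w + 7
(3) = s^5 + s^4 - 45*s^3 + 31*s^2 + 304*s - 420
(4) = p^5 - 14*p^4 + 12*p^3 + 472*p^2 - 1664*p + 1536
(5) = m^5 - m^4 - 22*m^3 + 46*m^2 + 21*m - 45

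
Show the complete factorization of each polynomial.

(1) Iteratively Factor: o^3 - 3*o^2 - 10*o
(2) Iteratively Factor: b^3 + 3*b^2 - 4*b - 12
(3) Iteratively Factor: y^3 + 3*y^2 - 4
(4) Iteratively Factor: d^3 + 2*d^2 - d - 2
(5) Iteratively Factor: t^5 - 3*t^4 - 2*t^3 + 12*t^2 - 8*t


(1) = (o - 5)*(o^2 + 2*o) = o*(o - 5)*(o + 2)
(2) = (b + 3)*(b^2 - 4) = (b - 2)*(b + 3)*(b + 2)
(3) = (y + 2)*(y^2 + y - 2) = (y - 1)*(y + 2)*(y + 2)
(4) = (d - 1)*(d^2 + 3*d + 2) = (d - 1)*(d + 2)*(d + 1)
(5) = (t)*(t^4 - 3*t^3 - 2*t^2 + 12*t - 8) = t*(t - 2)*(t^3 - t^2 - 4*t + 4) = t*(t - 2)^2*(t^2 + t - 2) = t*(t - 2)^2*(t - 1)*(t + 2)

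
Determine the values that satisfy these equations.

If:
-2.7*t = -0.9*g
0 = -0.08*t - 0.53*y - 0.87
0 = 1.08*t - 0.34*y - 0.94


Then:
g = 1.01
t = 0.34
y = -1.69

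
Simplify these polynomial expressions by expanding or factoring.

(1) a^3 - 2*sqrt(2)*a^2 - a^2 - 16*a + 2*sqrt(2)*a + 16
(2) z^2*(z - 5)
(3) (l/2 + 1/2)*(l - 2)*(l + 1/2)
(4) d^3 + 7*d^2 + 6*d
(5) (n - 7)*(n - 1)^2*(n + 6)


(1) = (a - 1)*(a - 4*sqrt(2))*(a + 2*sqrt(2))
(2) = z^3 - 5*z^2
(3) = l^3/2 - l^2/4 - 5*l/4 - 1/2
(4) = d*(d + 1)*(d + 6)
(5) = n^4 - 3*n^3 - 39*n^2 + 83*n - 42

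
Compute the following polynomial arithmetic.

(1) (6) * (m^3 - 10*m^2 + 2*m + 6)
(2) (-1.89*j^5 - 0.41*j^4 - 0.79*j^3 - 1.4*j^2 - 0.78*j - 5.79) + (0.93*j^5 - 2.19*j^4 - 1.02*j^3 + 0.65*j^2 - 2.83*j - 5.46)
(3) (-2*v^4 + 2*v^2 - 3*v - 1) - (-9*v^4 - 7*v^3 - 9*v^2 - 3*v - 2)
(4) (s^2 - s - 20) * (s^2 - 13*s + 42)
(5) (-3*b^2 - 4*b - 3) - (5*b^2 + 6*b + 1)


(1) = 6*m^3 - 60*m^2 + 12*m + 36
(2) = -0.96*j^5 - 2.6*j^4 - 1.81*j^3 - 0.75*j^2 - 3.61*j - 11.25
(3) = 7*v^4 + 7*v^3 + 11*v^2 + 1
(4) = s^4 - 14*s^3 + 35*s^2 + 218*s - 840
(5) = -8*b^2 - 10*b - 4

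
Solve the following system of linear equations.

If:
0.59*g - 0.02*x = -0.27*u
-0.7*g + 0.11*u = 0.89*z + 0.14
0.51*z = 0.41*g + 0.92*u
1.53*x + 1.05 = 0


Then:
g = 0.03
u = -0.13
x = -0.69
z = -0.20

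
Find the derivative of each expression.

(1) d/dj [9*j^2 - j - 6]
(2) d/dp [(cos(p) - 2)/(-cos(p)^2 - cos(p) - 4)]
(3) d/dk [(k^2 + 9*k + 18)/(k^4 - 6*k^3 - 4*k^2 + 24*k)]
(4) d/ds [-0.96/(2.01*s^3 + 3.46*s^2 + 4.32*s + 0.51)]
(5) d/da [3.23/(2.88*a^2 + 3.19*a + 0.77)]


(1) = 18*j - 1
(2) = (sin(p)^2 + 4*cos(p) + 5)*sin(p)/(cos(p)^2 + cos(p) + 4)^2
(3) = (-2*k^5 - 21*k^4 + 36*k^3 + 384*k^2 + 144*k - 432)/(k^2*(k^6 - 12*k^5 + 28*k^4 + 96*k^3 - 272*k^2 - 192*k + 576))
(4) = (5.7888*s^2 + 6.6432*s + 4.1472)/(2.01*s^3 + 3.46*s^2 + 4.32*s + 0.51)^2
(5) = (-18.6048*a - 10.3037)/(2.88*a^2 + 3.19*a + 0.77)^2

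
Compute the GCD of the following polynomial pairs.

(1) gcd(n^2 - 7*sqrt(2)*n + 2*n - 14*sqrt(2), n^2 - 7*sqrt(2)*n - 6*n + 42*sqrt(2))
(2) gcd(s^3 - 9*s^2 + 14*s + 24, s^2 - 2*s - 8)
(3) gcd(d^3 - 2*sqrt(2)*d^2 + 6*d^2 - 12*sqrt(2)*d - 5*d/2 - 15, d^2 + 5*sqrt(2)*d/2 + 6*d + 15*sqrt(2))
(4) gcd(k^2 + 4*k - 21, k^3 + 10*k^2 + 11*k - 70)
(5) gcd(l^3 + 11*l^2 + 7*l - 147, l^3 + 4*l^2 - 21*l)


(1) = gcd((n + 2)*(n - 7*sqrt(2)), (n - 6)*(n - 7*sqrt(2))) = n - 7*sqrt(2)
(2) = s - 4
(3) = gcd((d + 6)*(d - 5*sqrt(2)/2)*(d + sqrt(2)/2), (d + 6)*(d + 5*sqrt(2)/2)) = d + 6
(4) = gcd((k - 3)*(k + 7), (k - 2)*(k + 5)*(k + 7)) = k + 7
(5) = l^2 + 4*l - 21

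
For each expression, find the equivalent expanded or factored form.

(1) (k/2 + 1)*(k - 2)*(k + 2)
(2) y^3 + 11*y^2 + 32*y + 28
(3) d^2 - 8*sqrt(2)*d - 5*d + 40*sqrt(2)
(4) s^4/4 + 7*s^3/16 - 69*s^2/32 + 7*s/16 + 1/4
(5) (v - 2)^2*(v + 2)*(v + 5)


(1) = k^3/2 + k^2 - 2*k - 4
(2) = (y + 2)^2*(y + 7)
(3) = (d - 5)*(d - 8*sqrt(2))
(4) = (s/4 + 1)*(s - 2)*(s - 1/2)*(s + 1/4)
(5) = v^4 + 3*v^3 - 14*v^2 - 12*v + 40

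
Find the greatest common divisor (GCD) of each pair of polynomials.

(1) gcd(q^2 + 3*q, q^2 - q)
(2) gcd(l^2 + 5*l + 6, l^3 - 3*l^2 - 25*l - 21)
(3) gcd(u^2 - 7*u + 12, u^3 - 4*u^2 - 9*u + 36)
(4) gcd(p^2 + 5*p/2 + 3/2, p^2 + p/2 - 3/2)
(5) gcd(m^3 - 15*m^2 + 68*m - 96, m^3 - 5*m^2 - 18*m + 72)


(1) = gcd(q*(q + 3), q*(q - 1)) = q
(2) = l + 3
(3) = gcd((u - 4)*(u - 3), (u - 4)*(u - 3)*(u + 3)) = u^2 - 7*u + 12
(4) = p + 3/2
(5) = gcd((m - 8)*(m - 4)*(m - 3), (m - 6)*(m - 3)*(m + 4)) = m - 3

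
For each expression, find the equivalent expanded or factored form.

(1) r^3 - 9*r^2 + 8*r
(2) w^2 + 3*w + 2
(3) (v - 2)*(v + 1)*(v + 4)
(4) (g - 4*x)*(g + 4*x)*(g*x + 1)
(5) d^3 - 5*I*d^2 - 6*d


(1) = r*(r - 8)*(r - 1)
(2) = (w + 1)*(w + 2)
(3) = v^3 + 3*v^2 - 6*v - 8
(4) = g^3*x + g^2 - 16*g*x^3 - 16*x^2
(5) = d*(d - 3*I)*(d - 2*I)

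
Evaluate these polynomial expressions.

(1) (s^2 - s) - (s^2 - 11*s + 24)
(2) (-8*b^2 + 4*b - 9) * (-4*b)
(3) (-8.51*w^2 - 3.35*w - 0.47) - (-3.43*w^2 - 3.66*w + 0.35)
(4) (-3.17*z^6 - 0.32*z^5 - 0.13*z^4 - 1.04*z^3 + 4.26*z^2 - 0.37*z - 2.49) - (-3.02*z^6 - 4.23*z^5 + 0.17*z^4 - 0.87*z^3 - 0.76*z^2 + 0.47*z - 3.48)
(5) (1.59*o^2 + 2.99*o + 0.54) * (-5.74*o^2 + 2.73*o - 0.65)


(1) = 10*s - 24
(2) = 32*b^3 - 16*b^2 + 36*b
(3) = -5.08*w^2 + 0.31*w - 0.82
(4) = -0.15*z^6 + 3.91*z^5 - 0.3*z^4 - 0.17*z^3 + 5.02*z^2 - 0.84*z + 0.99
(5) = -9.1266*o^4 - 12.8219*o^3 + 4.0296*o^2 - 0.4693*o - 0.351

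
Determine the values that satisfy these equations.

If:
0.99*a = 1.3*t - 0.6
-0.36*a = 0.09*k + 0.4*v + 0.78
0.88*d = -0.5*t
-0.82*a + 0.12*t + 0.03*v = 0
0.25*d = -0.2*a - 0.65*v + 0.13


Then:
a = 0.09
d = -0.30
k = -10.30
t = 0.53
v = 0.29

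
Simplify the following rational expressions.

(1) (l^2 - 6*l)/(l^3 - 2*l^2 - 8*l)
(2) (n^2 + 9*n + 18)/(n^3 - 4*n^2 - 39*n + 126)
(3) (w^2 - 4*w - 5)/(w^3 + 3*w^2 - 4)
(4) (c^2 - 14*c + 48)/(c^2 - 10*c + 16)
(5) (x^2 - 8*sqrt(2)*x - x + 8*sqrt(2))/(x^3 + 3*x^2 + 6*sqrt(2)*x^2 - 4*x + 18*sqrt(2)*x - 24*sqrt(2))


(1) = (l - 6)/(l^2 - 2*l - 8)
(2) = (n + 3)/(n^2 - 10*n + 21)
(3) = (w^2 - 4*w - 5)/(w^3 + 3*w^2 - 4)
(4) = (c - 6)/(c - 2)
(5) = (x - 8*sqrt(2))/(x^2 + x*(4 + 6*sqrt(2)) + 24*sqrt(2))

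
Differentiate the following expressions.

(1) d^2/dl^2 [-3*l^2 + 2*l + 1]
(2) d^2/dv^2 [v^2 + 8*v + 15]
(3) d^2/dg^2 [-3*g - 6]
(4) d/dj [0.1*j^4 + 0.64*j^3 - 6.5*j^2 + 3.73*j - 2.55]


(1) = -6
(2) = 2
(3) = 0
(4) = 0.4*j^3 + 1.92*j^2 - 13.0*j + 3.73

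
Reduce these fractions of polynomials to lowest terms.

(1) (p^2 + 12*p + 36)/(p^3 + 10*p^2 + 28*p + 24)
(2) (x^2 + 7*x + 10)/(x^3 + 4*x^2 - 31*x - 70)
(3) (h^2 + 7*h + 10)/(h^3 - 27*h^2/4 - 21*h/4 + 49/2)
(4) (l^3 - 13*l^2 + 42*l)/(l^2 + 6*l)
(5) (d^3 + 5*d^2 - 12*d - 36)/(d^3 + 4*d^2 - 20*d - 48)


(1) = (p + 6)/(p^2 + 4*p + 4)
(2) = (x + 5)/(x^2 + 2*x - 35)
(3) = (4*h + 20)/(4*h^2 - 35*h + 49)
(4) = (l^2 - 13*l + 42)/(l + 6)
(5) = (d - 3)/(d - 4)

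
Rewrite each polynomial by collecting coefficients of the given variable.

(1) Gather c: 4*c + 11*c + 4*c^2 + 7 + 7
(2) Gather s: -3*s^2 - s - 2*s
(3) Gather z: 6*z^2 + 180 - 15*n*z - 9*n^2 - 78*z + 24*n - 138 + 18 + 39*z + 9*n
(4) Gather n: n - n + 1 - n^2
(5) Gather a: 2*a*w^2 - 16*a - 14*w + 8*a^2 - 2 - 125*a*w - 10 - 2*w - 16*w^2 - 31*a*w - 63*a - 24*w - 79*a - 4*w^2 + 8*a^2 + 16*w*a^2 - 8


(1) = 4*c^2 + 15*c + 14
(2) = -3*s^2 - 3*s
(3) = -9*n^2 + 33*n + 6*z^2 + z*(-15*n - 39) + 60
(4) = 1 - n^2
(5) = a^2*(16*w + 16) + a*(2*w^2 - 156*w - 158) - 20*w^2 - 40*w - 20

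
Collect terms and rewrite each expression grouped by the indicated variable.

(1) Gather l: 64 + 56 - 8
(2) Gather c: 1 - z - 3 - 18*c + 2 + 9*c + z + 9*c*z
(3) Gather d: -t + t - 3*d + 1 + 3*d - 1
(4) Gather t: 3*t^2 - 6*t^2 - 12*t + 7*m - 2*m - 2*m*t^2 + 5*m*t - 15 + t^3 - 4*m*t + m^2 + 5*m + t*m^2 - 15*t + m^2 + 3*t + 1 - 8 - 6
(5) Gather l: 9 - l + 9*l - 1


(1) = 112
(2) = c*(9*z - 9)
(3) = 0
(4) = 2*m^2 + 10*m + t^3 + t^2*(-2*m - 3) + t*(m^2 + m - 24) - 28
(5) = 8*l + 8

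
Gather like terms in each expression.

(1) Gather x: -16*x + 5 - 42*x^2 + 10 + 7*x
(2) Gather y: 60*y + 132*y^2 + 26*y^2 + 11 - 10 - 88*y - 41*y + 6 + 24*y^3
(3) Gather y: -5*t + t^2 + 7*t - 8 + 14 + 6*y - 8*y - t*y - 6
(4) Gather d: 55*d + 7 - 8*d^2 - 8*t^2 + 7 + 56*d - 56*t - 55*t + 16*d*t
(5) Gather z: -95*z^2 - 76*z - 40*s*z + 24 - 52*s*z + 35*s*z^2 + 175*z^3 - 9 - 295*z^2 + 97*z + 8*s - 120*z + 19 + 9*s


(1) = -42*x^2 - 9*x + 15
(2) = 24*y^3 + 158*y^2 - 69*y + 7
(3) = t^2 + 2*t + y*(-t - 2)
(4) = -8*d^2 + d*(16*t + 111) - 8*t^2 - 111*t + 14
(5) = 17*s + 175*z^3 + z^2*(35*s - 390) + z*(-92*s - 99) + 34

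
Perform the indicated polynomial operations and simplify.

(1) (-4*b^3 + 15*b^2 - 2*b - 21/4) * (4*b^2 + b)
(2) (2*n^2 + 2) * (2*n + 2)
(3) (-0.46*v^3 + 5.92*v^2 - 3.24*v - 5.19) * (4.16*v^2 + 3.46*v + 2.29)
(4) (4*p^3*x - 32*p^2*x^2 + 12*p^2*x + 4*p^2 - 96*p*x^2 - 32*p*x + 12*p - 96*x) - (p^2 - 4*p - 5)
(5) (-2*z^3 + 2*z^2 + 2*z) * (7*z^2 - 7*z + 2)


(1) = -16*b^5 + 56*b^4 + 7*b^3 - 23*b^2 - 21*b/4
(2) = 4*n^3 + 4*n^2 + 4*n + 4
(3) = -1.9136*v^5 + 23.0356*v^4 + 5.9514*v^3 - 19.244*v^2 - 25.377*v - 11.8851
(4) = 4*p^3*x - 32*p^2*x^2 + 12*p^2*x + 3*p^2 - 96*p*x^2 - 32*p*x + 16*p - 96*x + 5
(5) = -14*z^5 + 28*z^4 - 4*z^3 - 10*z^2 + 4*z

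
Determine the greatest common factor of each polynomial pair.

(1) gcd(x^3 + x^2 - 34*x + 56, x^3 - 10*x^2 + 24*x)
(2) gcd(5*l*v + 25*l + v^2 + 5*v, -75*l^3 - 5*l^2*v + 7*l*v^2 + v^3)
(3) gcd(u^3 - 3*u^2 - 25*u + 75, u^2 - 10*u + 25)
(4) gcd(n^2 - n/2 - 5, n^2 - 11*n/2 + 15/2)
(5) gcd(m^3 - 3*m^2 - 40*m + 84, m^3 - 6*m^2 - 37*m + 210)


(1) = x - 4
(2) = 5*l + v
(3) = gcd((u - 5)*(u - 3)*(u + 5), (u - 5)^2) = u - 5
(4) = n - 5/2
(5) = gcd((m - 7)*(m - 2)*(m + 6), (m - 7)*(m - 5)*(m + 6)) = m^2 - m - 42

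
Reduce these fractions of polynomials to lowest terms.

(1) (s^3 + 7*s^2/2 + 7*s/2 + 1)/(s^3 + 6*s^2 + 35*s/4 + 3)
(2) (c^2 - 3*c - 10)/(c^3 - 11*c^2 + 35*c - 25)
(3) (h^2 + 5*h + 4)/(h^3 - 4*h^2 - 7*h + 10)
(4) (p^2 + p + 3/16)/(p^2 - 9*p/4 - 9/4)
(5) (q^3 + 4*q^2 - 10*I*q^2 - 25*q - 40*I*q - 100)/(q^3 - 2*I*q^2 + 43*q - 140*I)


(1) = (2*s^2 + 6*s + 4)/(2*s^2 + 11*s + 12)
(2) = (c + 2)/(c^2 - 6*c + 5)
(3) = (h^2 + 5*h + 4)/(h^3 - 4*h^2 - 7*h + 10)
(4) = (4*p + 1)/(4*p - 12)
(5) = (q^2 + q*(4 - 5*I) - 20*I)/(q^2 + 3*I*q + 28)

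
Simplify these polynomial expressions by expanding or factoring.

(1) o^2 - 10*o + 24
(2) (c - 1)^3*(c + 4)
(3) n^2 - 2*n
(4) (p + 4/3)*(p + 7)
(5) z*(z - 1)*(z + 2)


(1) = (o - 6)*(o - 4)
(2) = c^4 + c^3 - 9*c^2 + 11*c - 4
(3) = n*(n - 2)
(4) = p^2 + 25*p/3 + 28/3
(5) = z^3 + z^2 - 2*z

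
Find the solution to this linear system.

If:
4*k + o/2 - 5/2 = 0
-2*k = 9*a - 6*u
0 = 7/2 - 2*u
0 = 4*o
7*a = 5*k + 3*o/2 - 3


Then:
No Solution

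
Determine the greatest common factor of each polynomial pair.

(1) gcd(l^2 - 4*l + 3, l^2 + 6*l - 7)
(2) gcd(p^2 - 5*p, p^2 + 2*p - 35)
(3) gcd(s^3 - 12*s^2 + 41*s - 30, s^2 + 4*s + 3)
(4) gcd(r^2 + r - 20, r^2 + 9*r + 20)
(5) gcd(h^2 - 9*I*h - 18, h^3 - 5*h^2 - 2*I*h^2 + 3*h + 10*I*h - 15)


(1) = l - 1
(2) = p - 5
(3) = 1
(4) = gcd((r - 4)*(r + 5), (r + 4)*(r + 5)) = r + 5
(5) = gcd((h - 6*I)*(h - 3*I), (h - 5)*(h - 3*I)*(h + I)) = h - 3*I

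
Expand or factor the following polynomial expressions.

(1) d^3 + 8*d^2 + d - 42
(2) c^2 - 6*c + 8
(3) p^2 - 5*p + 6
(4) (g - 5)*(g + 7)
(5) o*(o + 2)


(1) = (d - 2)*(d + 3)*(d + 7)
(2) = (c - 4)*(c - 2)
(3) = (p - 3)*(p - 2)
(4) = g^2 + 2*g - 35
(5) = o^2 + 2*o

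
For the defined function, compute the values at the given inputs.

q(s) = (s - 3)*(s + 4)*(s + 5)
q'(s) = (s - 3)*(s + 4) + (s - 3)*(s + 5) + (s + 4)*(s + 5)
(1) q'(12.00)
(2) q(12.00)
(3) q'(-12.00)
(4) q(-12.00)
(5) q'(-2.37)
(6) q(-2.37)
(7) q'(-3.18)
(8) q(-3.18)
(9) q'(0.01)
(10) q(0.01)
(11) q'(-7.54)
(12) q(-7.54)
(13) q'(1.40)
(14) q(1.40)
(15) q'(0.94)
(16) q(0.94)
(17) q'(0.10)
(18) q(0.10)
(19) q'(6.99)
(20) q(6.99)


(1) = 569.00
(2) = 2448.00
(3) = 281.00
(4) = -840.00
(5) = -18.59
(6) = -23.02
(7) = -14.82
(8) = -9.22
(9) = -6.88
(10) = -60.07
(11) = 73.07
(12) = -94.77
(13) = 15.68
(14) = -55.30
(15) = 6.93
(16) = -60.45
(17) = -5.77
(18) = -60.64
(19) = 223.46
(20) = 525.76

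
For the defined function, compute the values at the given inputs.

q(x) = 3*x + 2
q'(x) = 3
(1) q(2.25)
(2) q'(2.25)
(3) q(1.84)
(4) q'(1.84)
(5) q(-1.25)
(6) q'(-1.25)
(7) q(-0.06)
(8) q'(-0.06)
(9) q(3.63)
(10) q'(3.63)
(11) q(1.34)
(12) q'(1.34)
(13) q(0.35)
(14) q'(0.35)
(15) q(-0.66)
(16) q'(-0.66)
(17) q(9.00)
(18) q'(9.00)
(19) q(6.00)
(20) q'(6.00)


(1) = 8.75
(2) = 3.00
(3) = 7.52
(4) = 3.00
(5) = -1.75
(6) = 3.00
(7) = 1.82
(8) = 3.00
(9) = 12.89
(10) = 3.00
(11) = 6.02
(12) = 3.00
(13) = 3.05
(14) = 3.00
(15) = 0.02
(16) = 3.00
(17) = 29.00
(18) = 3.00
(19) = 20.00
(20) = 3.00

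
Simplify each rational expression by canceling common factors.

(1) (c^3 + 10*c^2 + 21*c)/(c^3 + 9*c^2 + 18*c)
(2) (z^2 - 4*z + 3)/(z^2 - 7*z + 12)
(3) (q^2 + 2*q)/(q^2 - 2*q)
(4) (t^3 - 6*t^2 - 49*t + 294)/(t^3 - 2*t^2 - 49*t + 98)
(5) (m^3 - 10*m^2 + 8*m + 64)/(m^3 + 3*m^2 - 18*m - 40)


(1) = (c + 7)/(c + 6)
(2) = (z - 1)/(z - 4)
(3) = (q + 2)/(q - 2)
(4) = (t - 6)/(t - 2)
(5) = (m - 8)/(m + 5)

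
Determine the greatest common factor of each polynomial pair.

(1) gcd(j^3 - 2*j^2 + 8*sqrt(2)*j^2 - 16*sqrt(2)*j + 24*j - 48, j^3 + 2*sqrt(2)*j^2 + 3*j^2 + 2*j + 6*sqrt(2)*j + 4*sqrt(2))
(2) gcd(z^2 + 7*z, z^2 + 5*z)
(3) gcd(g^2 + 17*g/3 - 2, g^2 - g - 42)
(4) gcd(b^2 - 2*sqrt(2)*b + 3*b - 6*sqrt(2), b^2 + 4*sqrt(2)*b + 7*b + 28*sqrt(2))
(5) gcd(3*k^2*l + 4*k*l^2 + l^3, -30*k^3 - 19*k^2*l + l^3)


(1) = gcd((j - 2)*(j + 2*sqrt(2))*(j + 6*sqrt(2)), (j + 1)*(j + 2)*(j + 2*sqrt(2))) = j + 2*sqrt(2)
(2) = z
(3) = g + 6
(4) = 1
(5) = 3*k + l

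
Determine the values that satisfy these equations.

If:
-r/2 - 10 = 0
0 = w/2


Then:
r = -20
w = 0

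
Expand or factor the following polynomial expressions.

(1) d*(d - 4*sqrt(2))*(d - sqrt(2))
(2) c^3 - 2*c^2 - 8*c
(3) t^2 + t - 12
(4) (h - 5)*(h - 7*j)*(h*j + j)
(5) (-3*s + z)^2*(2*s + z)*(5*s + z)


(1) = d^3 - 5*sqrt(2)*d^2 + 8*d
(2) = c*(c - 4)*(c + 2)
(3) = (t - 3)*(t + 4)
(4) = h^3*j - 7*h^2*j^2 - 4*h^2*j + 28*h*j^2 - 5*h*j + 35*j^2
(5) = 90*s^4 + 3*s^3*z - 23*s^2*z^2 + s*z^3 + z^4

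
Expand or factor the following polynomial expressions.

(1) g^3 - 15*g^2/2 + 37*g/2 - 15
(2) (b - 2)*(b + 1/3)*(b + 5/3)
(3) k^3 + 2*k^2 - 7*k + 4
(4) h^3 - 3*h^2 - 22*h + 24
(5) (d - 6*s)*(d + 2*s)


(1) = (g - 3)*(g - 5/2)*(g - 2)
(2) = b^3 - 31*b/9 - 10/9
(3) = (k - 1)^2*(k + 4)
(4) = (h - 6)*(h - 1)*(h + 4)
(5) = d^2 - 4*d*s - 12*s^2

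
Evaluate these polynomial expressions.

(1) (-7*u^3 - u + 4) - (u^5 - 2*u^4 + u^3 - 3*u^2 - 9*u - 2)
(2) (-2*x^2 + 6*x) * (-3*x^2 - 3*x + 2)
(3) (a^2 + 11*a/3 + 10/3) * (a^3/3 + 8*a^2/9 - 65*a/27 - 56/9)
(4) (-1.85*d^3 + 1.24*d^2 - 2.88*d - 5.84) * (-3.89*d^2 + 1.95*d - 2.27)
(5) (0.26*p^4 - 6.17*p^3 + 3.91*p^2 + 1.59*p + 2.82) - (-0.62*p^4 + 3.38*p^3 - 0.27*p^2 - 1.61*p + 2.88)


(1) = -u^5 + 2*u^4 - 8*u^3 + 3*u^2 + 8*u + 6
(2) = 6*x^4 - 12*x^3 - 22*x^2 + 12*x
(3) = a^5/3 + 19*a^4/9 + 53*a^3/27 - 979*a^2/81 - 2498*a/81 - 560/27
(4) = 7.1965*d^5 - 8.4311*d^4 + 17.8207*d^3 + 14.2868*d^2 - 4.8504*d + 13.2568
(5) = 0.88*p^4 - 9.55*p^3 + 4.18*p^2 + 3.2*p - 0.06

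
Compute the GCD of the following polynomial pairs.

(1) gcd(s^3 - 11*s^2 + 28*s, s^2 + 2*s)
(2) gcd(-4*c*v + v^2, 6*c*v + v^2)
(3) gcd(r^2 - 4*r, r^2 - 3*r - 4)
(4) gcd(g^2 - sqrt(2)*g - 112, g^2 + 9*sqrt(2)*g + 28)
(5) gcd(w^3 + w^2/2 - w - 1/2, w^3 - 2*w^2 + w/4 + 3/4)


(1) = gcd(s*(s - 7)*(s - 4), s*(s + 2)) = s
(2) = gcd(v*(-4*c + v), v*(6*c + v)) = v
(3) = gcd(r*(r - 4), (r - 4)*(r + 1)) = r - 4
(4) = g + 7*sqrt(2)
(5) = w^2 - w/2 - 1/2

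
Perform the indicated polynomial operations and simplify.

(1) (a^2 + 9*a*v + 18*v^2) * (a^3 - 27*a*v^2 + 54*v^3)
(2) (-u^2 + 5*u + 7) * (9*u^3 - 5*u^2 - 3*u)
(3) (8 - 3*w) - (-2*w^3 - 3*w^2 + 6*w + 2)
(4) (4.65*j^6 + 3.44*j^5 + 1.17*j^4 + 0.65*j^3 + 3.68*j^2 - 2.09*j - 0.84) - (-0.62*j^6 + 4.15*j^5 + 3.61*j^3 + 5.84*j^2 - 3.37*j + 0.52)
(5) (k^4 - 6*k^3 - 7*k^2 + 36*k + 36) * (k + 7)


(1) = a^5 + 9*a^4*v - 9*a^3*v^2 - 189*a^2*v^3 + 972*v^5
(2) = -9*u^5 + 50*u^4 + 41*u^3 - 50*u^2 - 21*u
(3) = 2*w^3 + 3*w^2 - 9*w + 6
(4) = 5.27*j^6 - 0.71*j^5 + 1.17*j^4 - 2.96*j^3 - 2.16*j^2 + 1.28*j - 1.36
(5) = k^5 + k^4 - 49*k^3 - 13*k^2 + 288*k + 252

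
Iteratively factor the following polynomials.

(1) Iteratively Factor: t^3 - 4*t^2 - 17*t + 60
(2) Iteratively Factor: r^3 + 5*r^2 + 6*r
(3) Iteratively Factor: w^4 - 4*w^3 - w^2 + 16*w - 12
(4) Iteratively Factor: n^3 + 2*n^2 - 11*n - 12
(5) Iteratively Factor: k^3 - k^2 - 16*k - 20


(1) = (t + 4)*(t^2 - 8*t + 15) = (t - 3)*(t + 4)*(t - 5)
(2) = (r)*(r^2 + 5*r + 6) = r*(r + 3)*(r + 2)
(3) = (w - 1)*(w^3 - 3*w^2 - 4*w + 12) = (w - 1)*(w + 2)*(w^2 - 5*w + 6) = (w - 2)*(w - 1)*(w + 2)*(w - 3)
(4) = (n + 1)*(n^2 + n - 12) = (n - 3)*(n + 1)*(n + 4)
(5) = (k + 2)*(k^2 - 3*k - 10) = (k - 5)*(k + 2)*(k + 2)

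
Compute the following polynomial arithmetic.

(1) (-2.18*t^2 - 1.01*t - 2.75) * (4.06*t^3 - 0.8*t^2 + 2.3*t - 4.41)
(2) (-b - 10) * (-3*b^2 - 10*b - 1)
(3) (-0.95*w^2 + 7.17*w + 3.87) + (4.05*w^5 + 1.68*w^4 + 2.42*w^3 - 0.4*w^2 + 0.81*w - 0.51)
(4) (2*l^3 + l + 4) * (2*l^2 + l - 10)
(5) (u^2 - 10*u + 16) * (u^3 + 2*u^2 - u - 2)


(1) = -8.8508*t^5 - 2.3566*t^4 - 15.371*t^3 + 9.4908*t^2 - 1.8709*t + 12.1275
(2) = 3*b^3 + 40*b^2 + 101*b + 10
(3) = 4.05*w^5 + 1.68*w^4 + 2.42*w^3 - 1.35*w^2 + 7.98*w + 3.36
(4) = 4*l^5 + 2*l^4 - 18*l^3 + 9*l^2 - 6*l - 40
(5) = u^5 - 8*u^4 - 5*u^3 + 40*u^2 + 4*u - 32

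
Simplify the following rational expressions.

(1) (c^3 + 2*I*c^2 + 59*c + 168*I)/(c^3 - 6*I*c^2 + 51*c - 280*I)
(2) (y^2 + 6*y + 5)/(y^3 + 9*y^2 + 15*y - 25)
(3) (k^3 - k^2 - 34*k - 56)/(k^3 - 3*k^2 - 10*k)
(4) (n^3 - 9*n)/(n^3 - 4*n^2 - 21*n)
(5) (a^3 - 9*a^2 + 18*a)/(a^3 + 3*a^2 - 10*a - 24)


(1) = (c + 3*I)/(c - 5*I)
(2) = (y + 1)/(y^2 + 4*y - 5)
(3) = (k^2 - 3*k - 28)/(k^2 - 5*k)
(4) = (n - 3)/(n - 7)
(5) = (a^2 - 6*a)/(a^2 + 6*a + 8)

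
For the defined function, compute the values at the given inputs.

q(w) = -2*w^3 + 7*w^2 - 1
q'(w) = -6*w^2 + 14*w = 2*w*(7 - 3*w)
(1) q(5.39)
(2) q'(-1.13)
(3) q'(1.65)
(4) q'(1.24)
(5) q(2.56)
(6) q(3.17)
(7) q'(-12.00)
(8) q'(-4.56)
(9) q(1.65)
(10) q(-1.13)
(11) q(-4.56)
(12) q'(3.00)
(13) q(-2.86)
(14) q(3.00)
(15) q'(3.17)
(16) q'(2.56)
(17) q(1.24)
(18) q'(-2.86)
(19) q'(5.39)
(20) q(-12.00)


(1) = -110.82
(2) = -23.48
(3) = 6.77
(4) = 8.13
(5) = 11.32
(6) = 5.63
(7) = -1032.00
(8) = -188.60
(9) = 9.07
(10) = 10.82
(11) = 334.19
(12) = -12.00
(13) = 103.04
(14) = 8.00
(15) = -15.91
(16) = -3.48
(17) = 5.95
(18) = -89.12
(19) = -98.85
(20) = 4463.00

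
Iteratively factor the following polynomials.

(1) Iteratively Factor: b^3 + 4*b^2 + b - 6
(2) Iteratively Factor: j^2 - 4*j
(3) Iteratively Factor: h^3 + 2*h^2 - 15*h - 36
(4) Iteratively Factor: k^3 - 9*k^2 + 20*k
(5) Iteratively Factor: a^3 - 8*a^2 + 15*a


(1) = (b + 3)*(b^2 + b - 2) = (b - 1)*(b + 3)*(b + 2)
(2) = (j - 4)*(j)
(3) = (h - 4)*(h^2 + 6*h + 9) = (h - 4)*(h + 3)*(h + 3)
(4) = (k - 4)*(k^2 - 5*k) = k*(k - 4)*(k - 5)
(5) = (a)*(a^2 - 8*a + 15) = a*(a - 5)*(a - 3)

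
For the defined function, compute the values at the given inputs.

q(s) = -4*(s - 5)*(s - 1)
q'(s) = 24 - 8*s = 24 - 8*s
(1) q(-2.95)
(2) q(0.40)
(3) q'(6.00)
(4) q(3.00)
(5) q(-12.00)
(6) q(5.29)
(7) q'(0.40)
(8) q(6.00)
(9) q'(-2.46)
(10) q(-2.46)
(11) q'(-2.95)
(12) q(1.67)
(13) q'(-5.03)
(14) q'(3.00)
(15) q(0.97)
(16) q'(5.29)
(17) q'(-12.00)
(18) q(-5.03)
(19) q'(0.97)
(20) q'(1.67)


(1) = -125.61
(2) = -11.04
(3) = -24.00
(4) = 16.00
(5) = -884.00
(6) = -4.98
(7) = 20.80
(8) = -20.00
(9) = 43.68
(10) = -103.25
(11) = 47.60
(12) = 8.92
(13) = 64.24
(14) = 0.00
(15) = -0.48
(16) = -18.32
(17) = 120.00
(18) = -241.92
(19) = 16.24
(20) = 10.64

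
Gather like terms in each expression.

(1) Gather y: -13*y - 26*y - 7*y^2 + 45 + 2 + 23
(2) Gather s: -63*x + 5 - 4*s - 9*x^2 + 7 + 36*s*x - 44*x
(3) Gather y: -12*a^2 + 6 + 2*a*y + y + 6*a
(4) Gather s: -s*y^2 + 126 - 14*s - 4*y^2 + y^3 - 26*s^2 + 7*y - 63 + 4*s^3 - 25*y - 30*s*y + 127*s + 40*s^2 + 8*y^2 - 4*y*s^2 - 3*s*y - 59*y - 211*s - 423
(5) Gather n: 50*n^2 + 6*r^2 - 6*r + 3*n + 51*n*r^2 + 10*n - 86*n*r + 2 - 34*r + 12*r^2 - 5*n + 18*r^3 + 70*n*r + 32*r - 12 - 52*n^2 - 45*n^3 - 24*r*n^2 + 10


(1) = -7*y^2 - 39*y + 70
(2) = s*(36*x - 4) - 9*x^2 - 107*x + 12
(3) = -12*a^2 + 6*a + y*(2*a + 1) + 6
(4) = 4*s^3 + s^2*(14 - 4*y) + s*(-y^2 - 33*y - 98) + y^3 + 4*y^2 - 77*y - 360
(5) = -45*n^3 + n^2*(-24*r - 2) + n*(51*r^2 - 16*r + 8) + 18*r^3 + 18*r^2 - 8*r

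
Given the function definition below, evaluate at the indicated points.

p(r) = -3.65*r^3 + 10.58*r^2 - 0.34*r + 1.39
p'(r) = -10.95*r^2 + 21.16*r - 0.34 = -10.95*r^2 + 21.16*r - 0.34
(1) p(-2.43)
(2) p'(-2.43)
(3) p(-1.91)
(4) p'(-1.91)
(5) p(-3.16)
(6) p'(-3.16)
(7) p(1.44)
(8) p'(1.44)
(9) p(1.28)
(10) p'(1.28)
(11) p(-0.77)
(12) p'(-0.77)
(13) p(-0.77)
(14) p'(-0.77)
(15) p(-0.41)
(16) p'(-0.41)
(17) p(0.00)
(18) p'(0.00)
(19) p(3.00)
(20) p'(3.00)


(1) = 117.06
(2) = -116.42
(3) = 66.07
(4) = -80.70
(5) = 223.29
(6) = -176.55
(7) = 11.94
(8) = 7.42
(9) = 10.63
(10) = 8.80
(11) = 9.59
(12) = -23.13
(13) = 9.59
(14) = -23.13
(15) = 3.56
(16) = -10.86
(17) = 1.39
(18) = -0.34
(19) = -2.96
(20) = -35.41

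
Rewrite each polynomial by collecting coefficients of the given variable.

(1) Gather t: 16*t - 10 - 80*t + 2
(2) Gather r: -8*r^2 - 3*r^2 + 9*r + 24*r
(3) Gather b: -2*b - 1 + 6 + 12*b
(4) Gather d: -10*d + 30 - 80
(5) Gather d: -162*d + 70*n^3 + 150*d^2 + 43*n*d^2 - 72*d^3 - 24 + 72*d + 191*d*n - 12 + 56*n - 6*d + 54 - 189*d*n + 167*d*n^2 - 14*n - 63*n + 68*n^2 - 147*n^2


(1) = -64*t - 8
(2) = -11*r^2 + 33*r
(3) = 10*b + 5
(4) = -10*d - 50
(5) = -72*d^3 + d^2*(43*n + 150) + d*(167*n^2 + 2*n - 96) + 70*n^3 - 79*n^2 - 21*n + 18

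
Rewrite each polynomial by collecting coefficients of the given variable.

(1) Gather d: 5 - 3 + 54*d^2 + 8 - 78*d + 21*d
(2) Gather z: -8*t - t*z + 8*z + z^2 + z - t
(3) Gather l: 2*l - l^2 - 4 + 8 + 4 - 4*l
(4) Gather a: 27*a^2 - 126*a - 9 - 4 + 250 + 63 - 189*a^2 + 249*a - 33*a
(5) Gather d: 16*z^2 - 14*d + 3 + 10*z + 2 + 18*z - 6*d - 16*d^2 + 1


(1) = 54*d^2 - 57*d + 10
(2) = -9*t + z^2 + z*(9 - t)
(3) = -l^2 - 2*l + 8
(4) = -162*a^2 + 90*a + 300
(5) = -16*d^2 - 20*d + 16*z^2 + 28*z + 6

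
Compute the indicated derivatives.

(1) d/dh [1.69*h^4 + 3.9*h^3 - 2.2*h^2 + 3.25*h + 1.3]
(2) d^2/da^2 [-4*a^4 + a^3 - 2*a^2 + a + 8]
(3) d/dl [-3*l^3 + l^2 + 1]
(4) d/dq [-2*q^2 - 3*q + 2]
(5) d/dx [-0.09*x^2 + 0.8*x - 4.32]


(1) = 6.76*h^3 + 11.7*h^2 - 4.4*h + 3.25
(2) = -48*a^2 + 6*a - 4
(3) = l*(2 - 9*l)
(4) = -4*q - 3
(5) = 0.8 - 0.18*x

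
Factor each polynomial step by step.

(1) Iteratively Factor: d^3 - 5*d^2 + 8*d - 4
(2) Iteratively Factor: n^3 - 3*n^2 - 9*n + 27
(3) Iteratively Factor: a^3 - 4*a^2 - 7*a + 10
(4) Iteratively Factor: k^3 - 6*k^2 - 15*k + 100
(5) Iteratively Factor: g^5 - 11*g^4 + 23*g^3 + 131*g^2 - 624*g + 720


(1) = (d - 2)*(d^2 - 3*d + 2) = (d - 2)^2*(d - 1)
(2) = (n + 3)*(n^2 - 6*n + 9) = (n - 3)*(n + 3)*(n - 3)
(3) = (a - 5)*(a^2 + a - 2) = (a - 5)*(a - 1)*(a + 2)
(4) = (k - 5)*(k^2 - k - 20) = (k - 5)^2*(k + 4)
(5) = (g + 4)*(g^4 - 15*g^3 + 83*g^2 - 201*g + 180) = (g - 3)*(g + 4)*(g^3 - 12*g^2 + 47*g - 60) = (g - 3)^2*(g + 4)*(g^2 - 9*g + 20) = (g - 5)*(g - 3)^2*(g + 4)*(g - 4)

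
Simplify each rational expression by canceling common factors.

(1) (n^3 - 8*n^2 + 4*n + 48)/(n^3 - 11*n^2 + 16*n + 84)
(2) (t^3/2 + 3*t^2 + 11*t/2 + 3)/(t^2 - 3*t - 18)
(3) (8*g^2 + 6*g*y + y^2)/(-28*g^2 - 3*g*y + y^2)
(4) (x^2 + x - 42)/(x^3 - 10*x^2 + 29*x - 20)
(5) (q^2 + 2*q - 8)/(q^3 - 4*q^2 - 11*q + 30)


(1) = (n - 4)/(n - 7)
(2) = (t^2 + 3*t + 2)/(2*t - 12)
(3) = (2*g + y)/(-7*g + y)
(4) = (x^2 + x - 42)/(x^3 - 10*x^2 + 29*x - 20)
(5) = (q + 4)/(q^2 - 2*q - 15)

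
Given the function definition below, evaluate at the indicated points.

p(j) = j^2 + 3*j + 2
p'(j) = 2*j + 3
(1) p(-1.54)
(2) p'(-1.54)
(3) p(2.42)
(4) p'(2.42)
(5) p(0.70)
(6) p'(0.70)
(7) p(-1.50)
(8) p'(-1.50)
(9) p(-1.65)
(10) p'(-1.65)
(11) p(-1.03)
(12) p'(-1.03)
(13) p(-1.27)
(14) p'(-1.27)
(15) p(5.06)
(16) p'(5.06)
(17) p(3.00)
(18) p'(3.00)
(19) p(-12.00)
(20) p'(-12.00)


(1) = -0.25
(2) = -0.08
(3) = 15.12
(4) = 7.84
(5) = 4.59
(6) = 4.40
(7) = -0.25
(8) = 0.00
(9) = -0.23
(10) = -0.30
(11) = -0.03
(12) = 0.94
(13) = -0.20
(14) = 0.46
(15) = 42.78
(16) = 13.12
(17) = 20.00
(18) = 9.00
(19) = 110.00
(20) = -21.00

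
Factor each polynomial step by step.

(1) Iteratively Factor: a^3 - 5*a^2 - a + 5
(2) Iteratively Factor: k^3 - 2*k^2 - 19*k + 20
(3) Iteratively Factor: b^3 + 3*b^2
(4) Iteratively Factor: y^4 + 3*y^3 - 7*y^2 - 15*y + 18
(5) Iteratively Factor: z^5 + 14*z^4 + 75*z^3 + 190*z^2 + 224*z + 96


(1) = (a + 1)*(a^2 - 6*a + 5) = (a - 5)*(a + 1)*(a - 1)
(2) = (k + 4)*(k^2 - 6*k + 5) = (k - 5)*(k + 4)*(k - 1)
(3) = (b + 3)*(b^2) = b*(b + 3)*(b)
(4) = (y + 3)*(y^3 - 7*y + 6) = (y + 3)^2*(y^2 - 3*y + 2) = (y - 2)*(y + 3)^2*(y - 1)
(5) = (z + 4)*(z^4 + 10*z^3 + 35*z^2 + 50*z + 24) = (z + 1)*(z + 4)*(z^3 + 9*z^2 + 26*z + 24) = (z + 1)*(z + 3)*(z + 4)*(z^2 + 6*z + 8) = (z + 1)*(z + 2)*(z + 3)*(z + 4)*(z + 4)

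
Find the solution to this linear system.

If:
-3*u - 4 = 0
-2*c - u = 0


Then:
c = 2/3
u = -4/3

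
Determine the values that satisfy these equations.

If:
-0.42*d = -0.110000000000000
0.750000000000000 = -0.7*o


Then:
d = 0.26
o = -1.07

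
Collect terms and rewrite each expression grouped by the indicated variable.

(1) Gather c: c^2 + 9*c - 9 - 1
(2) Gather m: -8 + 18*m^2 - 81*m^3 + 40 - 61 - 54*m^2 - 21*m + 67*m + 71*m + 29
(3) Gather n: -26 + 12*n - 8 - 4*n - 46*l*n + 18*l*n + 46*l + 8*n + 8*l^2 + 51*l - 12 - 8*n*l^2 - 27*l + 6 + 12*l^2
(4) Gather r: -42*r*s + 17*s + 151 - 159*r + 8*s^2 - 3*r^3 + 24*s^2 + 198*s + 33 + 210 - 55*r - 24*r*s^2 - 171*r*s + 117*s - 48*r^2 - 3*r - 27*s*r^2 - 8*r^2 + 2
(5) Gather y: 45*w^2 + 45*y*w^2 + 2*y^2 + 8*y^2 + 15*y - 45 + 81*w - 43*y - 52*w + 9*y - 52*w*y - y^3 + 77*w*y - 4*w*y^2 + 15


(1) = c^2 + 9*c - 10
(2) = -81*m^3 - 36*m^2 + 117*m
(3) = 20*l^2 + 70*l + n*(-8*l^2 - 28*l + 16) - 40
(4) = -3*r^3 + r^2*(-27*s - 56) + r*(-24*s^2 - 213*s - 217) + 32*s^2 + 332*s + 396
(5) = 45*w^2 + 29*w - y^3 + y^2*(10 - 4*w) + y*(45*w^2 + 25*w - 19) - 30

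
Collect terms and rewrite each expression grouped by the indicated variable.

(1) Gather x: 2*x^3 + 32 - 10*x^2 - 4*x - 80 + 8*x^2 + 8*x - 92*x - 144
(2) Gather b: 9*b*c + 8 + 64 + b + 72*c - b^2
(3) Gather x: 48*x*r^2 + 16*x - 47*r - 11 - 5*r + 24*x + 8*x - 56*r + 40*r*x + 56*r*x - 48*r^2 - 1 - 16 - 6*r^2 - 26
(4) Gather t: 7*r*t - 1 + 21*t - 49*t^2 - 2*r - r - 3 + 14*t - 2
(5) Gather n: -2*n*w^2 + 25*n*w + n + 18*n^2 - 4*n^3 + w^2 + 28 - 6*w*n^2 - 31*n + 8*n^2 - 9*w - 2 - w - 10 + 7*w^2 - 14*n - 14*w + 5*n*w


(1) = 2*x^3 - 2*x^2 - 88*x - 192
(2) = -b^2 + b*(9*c + 1) + 72*c + 72
(3) = -54*r^2 - 108*r + x*(48*r^2 + 96*r + 48) - 54
(4) = -3*r - 49*t^2 + t*(7*r + 35) - 6
(5) = -4*n^3 + n^2*(26 - 6*w) + n*(-2*w^2 + 30*w - 44) + 8*w^2 - 24*w + 16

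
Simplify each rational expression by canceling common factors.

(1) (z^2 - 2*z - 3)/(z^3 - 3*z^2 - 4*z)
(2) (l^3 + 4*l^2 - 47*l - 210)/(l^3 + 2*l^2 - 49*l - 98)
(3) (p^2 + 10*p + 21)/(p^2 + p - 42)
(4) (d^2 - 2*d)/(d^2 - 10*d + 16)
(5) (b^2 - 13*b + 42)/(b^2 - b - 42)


(1) = (z - 3)/(z^2 - 4*z)
(2) = (l^2 + 11*l + 30)/(l^2 + 9*l + 14)
(3) = (p + 3)/(p - 6)
(4) = d/(d - 8)
(5) = (b - 6)/(b + 6)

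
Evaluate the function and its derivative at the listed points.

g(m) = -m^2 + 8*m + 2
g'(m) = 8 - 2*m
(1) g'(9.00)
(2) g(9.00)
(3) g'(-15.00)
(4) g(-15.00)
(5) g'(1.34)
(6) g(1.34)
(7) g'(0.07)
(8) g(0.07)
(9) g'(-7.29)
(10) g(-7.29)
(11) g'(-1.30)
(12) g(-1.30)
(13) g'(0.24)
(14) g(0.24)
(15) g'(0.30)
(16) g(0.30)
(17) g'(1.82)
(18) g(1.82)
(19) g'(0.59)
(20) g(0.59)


(1) = -10.00
(2) = -7.00
(3) = 38.00
(4) = -343.00
(5) = 5.32
(6) = 10.92
(7) = 7.86
(8) = 2.56
(9) = 22.58
(10) = -109.46
(11) = 10.60
(12) = -10.09
(13) = 7.52
(14) = 3.86
(15) = 7.40
(16) = 4.31
(17) = 4.36
(18) = 13.25
(19) = 6.82
(20) = 6.37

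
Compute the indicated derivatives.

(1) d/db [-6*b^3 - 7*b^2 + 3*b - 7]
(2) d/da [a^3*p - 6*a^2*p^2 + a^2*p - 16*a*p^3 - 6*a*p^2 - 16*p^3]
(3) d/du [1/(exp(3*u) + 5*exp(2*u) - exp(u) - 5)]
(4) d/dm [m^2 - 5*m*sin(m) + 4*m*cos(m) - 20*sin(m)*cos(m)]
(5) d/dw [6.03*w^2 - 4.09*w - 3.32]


(1) = -18*b^2 - 14*b + 3
(2) = p*(3*a^2 - 12*a*p + 2*a - 16*p^2 - 6*p)
(3) = (-3*exp(2*u) - 10*exp(u) + 1)*exp(u)/(exp(3*u) + 5*exp(2*u) - exp(u) - 5)^2
(4) = -4*m*sin(m) - 5*m*cos(m) + 2*m - 5*sin(m) + 4*cos(m) - 20*cos(2*m)
(5) = 12.06*w - 4.09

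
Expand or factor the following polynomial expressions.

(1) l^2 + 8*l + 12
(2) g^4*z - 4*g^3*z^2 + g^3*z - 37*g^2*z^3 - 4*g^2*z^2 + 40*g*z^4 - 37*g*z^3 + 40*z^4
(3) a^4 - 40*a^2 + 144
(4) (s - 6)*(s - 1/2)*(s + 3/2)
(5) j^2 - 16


(1) = (l + 2)*(l + 6)
(2) = (g - 8*z)*(g - z)*(g + 5*z)*(g*z + z)
(3) = (a - 6)*(a - 2)*(a + 2)*(a + 6)
(4) = s^3 - 5*s^2 - 27*s/4 + 9/2
(5) = (j - 4)*(j + 4)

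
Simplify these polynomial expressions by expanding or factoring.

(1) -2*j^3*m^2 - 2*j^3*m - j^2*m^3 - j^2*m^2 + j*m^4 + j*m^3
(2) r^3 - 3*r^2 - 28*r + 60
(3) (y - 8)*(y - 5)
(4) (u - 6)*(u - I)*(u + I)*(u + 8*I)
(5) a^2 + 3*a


(1) = m*(-2*j + m)*(j + m)*(j*m + j)
(2) = (r - 6)*(r - 2)*(r + 5)
(3) = y^2 - 13*y + 40
(4) = u^4 - 6*u^3 + 8*I*u^3 + u^2 - 48*I*u^2 - 6*u + 8*I*u - 48*I
(5) = a*(a + 3)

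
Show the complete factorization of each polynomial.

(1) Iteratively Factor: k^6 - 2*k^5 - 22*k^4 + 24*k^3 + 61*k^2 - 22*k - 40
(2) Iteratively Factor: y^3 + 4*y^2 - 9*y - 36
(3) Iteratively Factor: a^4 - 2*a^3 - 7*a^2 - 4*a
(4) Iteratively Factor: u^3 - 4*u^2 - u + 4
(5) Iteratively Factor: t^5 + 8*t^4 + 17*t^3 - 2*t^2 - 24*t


(1) = (k - 1)*(k^5 - k^4 - 23*k^3 + k^2 + 62*k + 40) = (k - 1)*(k + 4)*(k^4 - 5*k^3 - 3*k^2 + 13*k + 10) = (k - 1)*(k + 1)*(k + 4)*(k^3 - 6*k^2 + 3*k + 10) = (k - 5)*(k - 1)*(k + 1)*(k + 4)*(k^2 - k - 2) = (k - 5)*(k - 1)*(k + 1)^2*(k + 4)*(k - 2)
(2) = (y - 3)*(y^2 + 7*y + 12) = (y - 3)*(y + 3)*(y + 4)
(3) = (a + 1)*(a^3 - 3*a^2 - 4*a) = (a - 4)*(a + 1)*(a^2 + a) = (a - 4)*(a + 1)^2*(a)
(4) = (u - 4)*(u^2 - 1) = (u - 4)*(u - 1)*(u + 1)
(5) = (t + 3)*(t^4 + 5*t^3 + 2*t^2 - 8*t) = (t + 3)*(t + 4)*(t^3 + t^2 - 2*t) = (t + 2)*(t + 3)*(t + 4)*(t^2 - t) = t*(t + 2)*(t + 3)*(t + 4)*(t - 1)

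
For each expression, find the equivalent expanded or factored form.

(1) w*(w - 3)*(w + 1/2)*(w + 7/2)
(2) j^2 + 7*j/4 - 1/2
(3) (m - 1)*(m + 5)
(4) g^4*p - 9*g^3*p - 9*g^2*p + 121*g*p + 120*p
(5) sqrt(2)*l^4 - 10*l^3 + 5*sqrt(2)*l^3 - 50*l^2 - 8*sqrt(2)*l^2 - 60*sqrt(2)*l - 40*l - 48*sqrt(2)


(1) = w^4 + w^3 - 41*w^2/4 - 21*w/4
(2) = (j - 1/4)*(j + 2)
(3) = m^2 + 4*m - 5
(4) = (g - 8)*(g - 5)*(g + 3)*(g*p + p)
(5) = (l + 4)*(l - 6*sqrt(2))*(l + sqrt(2))*(sqrt(2)*l + sqrt(2))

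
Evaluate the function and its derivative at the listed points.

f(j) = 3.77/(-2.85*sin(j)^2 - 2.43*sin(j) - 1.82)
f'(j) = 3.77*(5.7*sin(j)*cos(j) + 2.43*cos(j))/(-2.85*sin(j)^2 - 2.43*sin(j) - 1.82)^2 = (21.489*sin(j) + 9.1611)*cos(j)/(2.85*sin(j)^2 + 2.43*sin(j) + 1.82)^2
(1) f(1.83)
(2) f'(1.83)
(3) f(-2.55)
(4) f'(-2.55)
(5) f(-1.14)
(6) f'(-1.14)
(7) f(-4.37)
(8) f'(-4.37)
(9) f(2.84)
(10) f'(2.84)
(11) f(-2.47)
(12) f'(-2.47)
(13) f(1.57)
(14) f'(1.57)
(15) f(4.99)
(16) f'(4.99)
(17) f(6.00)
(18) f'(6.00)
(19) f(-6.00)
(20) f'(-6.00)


(1) = -0.55
(2) = -0.16
(3) = -2.79
(4) = 1.28
(5) = -1.92
(6) = -1.12
(7) = -0.57
(8) = -0.22
(9) = -1.35
(10) = -1.90
(11) = -2.67
(12) = 1.65
(13) = -0.53
(14) = 0.00
(15) = -1.78
(16) = -0.70
(17) = -2.76
(18) = 1.63
(19) = -1.39
(20) = 1.97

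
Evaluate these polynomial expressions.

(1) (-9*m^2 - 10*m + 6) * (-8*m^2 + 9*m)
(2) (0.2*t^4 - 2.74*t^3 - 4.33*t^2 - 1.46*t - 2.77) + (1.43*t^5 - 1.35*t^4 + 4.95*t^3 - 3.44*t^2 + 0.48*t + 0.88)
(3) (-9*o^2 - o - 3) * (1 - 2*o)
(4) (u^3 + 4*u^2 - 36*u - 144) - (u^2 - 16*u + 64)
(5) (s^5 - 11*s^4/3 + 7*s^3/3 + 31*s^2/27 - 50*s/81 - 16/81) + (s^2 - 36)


(1) = 72*m^4 - m^3 - 138*m^2 + 54*m
(2) = 1.43*t^5 - 1.15*t^4 + 2.21*t^3 - 7.77*t^2 - 0.98*t - 1.89
(3) = 18*o^3 - 7*o^2 + 5*o - 3
(4) = u^3 + 3*u^2 - 20*u - 208
(5) = s^5 - 11*s^4/3 + 7*s^3/3 + 58*s^2/27 - 50*s/81 - 2932/81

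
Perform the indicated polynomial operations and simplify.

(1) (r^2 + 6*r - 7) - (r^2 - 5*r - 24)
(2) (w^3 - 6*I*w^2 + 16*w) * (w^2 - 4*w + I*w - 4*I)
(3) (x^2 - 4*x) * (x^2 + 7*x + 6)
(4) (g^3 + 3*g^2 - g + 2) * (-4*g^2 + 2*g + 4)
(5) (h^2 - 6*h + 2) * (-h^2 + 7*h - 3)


(1) = 11*r + 17
(2) = w^5 - 4*w^4 - 5*I*w^4 + 22*w^3 + 20*I*w^3 - 88*w^2 + 16*I*w^2 - 64*I*w
(3) = x^4 + 3*x^3 - 22*x^2 - 24*x
(4) = -4*g^5 - 10*g^4 + 14*g^3 + 2*g^2 + 8
(5) = -h^4 + 13*h^3 - 47*h^2 + 32*h - 6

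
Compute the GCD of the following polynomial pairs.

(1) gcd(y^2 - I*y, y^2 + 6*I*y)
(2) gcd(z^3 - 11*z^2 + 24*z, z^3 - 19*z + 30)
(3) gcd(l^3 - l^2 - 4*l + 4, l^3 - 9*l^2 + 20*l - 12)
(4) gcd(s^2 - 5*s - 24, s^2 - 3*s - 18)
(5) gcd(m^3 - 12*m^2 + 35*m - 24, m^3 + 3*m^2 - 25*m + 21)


(1) = gcd(y*(y - I), y*(y + 6*I)) = y
(2) = z - 3
(3) = l^2 - 3*l + 2
(4) = s + 3
(5) = m^2 - 4*m + 3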